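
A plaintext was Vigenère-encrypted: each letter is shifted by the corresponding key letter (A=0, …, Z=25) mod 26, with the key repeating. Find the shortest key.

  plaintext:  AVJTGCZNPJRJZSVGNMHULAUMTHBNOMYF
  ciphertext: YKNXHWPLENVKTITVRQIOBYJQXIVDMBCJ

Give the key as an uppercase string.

YPEEBUQ

  i= 0: Y-A = 24 → Y
  i= 1: K-V = 15 → P
  i= 2: N-J =  4 → E
  i= 3: X-T =  4 → E
  i= 4: H-G =  1 → B
  i= 5: W-C = 20 → U
  i= 6: P-Z = 16 → Q
  i= 7: L-N = 24 → Y
  i= 8: E-P = 15 → P
  i= 9: N-J =  4 → E
  i=10: V-R =  4 → E
  i=11: K-J =  1 → B
  i=12: T-Z = 20 → U
  i=13: I-S = 16 → Q
  i=14: T-V = 24 → Y
  i=15: V-G = 15 → P
  i=16: R-N =  4 → E
  i=17: Q-M =  4 → E
  i=18: I-H =  1 → B
  i=19: O-U = 20 → U
  i=20: B-L = 16 → Q
  i=21: Y-A = 24 → Y
  i=22: J-U = 15 → P
  i=23: Q-M =  4 → E
  i=24: X-T =  4 → E
  i=25: I-H =  1 → B
  i=26: V-B = 20 → U
  i=27: D-N = 16 → Q
  i=28: M-O = 24 → Y
  i=29: B-M = 15 → P
  i=30: C-Y =  4 → E
  i=31: J-F =  4 → E
  shifts repeat with period 7: YPEEBUQ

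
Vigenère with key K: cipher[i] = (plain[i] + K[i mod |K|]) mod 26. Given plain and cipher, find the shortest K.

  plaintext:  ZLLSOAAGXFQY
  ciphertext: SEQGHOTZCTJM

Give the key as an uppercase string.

TTFOTO

  i= 0: S-Z = 19 → T
  i= 1: E-L = 19 → T
  i= 2: Q-L =  5 → F
  i= 3: G-S = 14 → O
  i= 4: H-O = 19 → T
  i= 5: O-A = 14 → O
  i= 6: T-A = 19 → T
  i= 7: Z-G = 19 → T
  i= 8: C-X =  5 → F
  i= 9: T-F = 14 → O
  i=10: J-Q = 19 → T
  i=11: M-Y = 14 → O
  shifts repeat with period 6: TTFOTO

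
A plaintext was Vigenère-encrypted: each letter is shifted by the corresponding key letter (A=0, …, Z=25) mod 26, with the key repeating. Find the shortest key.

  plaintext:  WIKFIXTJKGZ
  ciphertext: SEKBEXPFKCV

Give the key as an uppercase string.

WWA

  i= 0: S-W = 22 → W
  i= 1: E-I = 22 → W
  i= 2: K-K =  0 → A
  i= 3: B-F = 22 → W
  i= 4: E-I = 22 → W
  i= 5: X-X =  0 → A
  i= 6: P-T = 22 → W
  i= 7: F-J = 22 → W
  i= 8: K-K =  0 → A
  i= 9: C-G = 22 → W
  i=10: V-Z = 22 → W
  shifts repeat with period 3: WWA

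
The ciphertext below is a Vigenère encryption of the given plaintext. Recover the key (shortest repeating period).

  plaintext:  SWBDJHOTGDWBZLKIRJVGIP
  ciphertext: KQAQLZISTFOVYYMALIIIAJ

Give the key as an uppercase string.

  i= 0: K-S = 18 → S
  i= 1: Q-W = 20 → U
  i= 2: A-B = 25 → Z
  i= 3: Q-D = 13 → N
  i= 4: L-J =  2 → C
  i= 5: Z-H = 18 → S
  i= 6: I-O = 20 → U
  i= 7: S-T = 25 → Z
  i= 8: T-G = 13 → N
  i= 9: F-D =  2 → C
  i=10: O-W = 18 → S
  i=11: V-B = 20 → U
  i=12: Y-Z = 25 → Z
  i=13: Y-L = 13 → N
  i=14: M-K =  2 → C
  i=15: A-I = 18 → S
  i=16: L-R = 20 → U
  i=17: I-J = 25 → Z
  i=18: I-V = 13 → N
  i=19: I-G =  2 → C
  i=20: A-I = 18 → S
  i=21: J-P = 20 → U
  shifts repeat with period 5: SUZNC

SUZNC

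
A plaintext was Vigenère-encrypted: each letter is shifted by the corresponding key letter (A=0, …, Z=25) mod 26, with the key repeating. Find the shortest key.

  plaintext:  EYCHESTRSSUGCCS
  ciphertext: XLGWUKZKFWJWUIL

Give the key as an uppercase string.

TNEPQSG

  i= 0: X-E = 19 → T
  i= 1: L-Y = 13 → N
  i= 2: G-C =  4 → E
  i= 3: W-H = 15 → P
  i= 4: U-E = 16 → Q
  i= 5: K-S = 18 → S
  i= 6: Z-T =  6 → G
  i= 7: K-R = 19 → T
  i= 8: F-S = 13 → N
  i= 9: W-S =  4 → E
  i=10: J-U = 15 → P
  i=11: W-G = 16 → Q
  i=12: U-C = 18 → S
  i=13: I-C =  6 → G
  i=14: L-S = 19 → T
  shifts repeat with period 7: TNEPQSG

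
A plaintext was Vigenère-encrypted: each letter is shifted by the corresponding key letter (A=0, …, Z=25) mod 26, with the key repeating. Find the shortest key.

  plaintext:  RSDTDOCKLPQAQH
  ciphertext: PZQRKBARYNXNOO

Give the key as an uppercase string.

YHN

  i= 0: P-R = 24 → Y
  i= 1: Z-S =  7 → H
  i= 2: Q-D = 13 → N
  i= 3: R-T = 24 → Y
  i= 4: K-D =  7 → H
  i= 5: B-O = 13 → N
  i= 6: A-C = 24 → Y
  i= 7: R-K =  7 → H
  i= 8: Y-L = 13 → N
  i= 9: N-P = 24 → Y
  i=10: X-Q =  7 → H
  i=11: N-A = 13 → N
  i=12: O-Q = 24 → Y
  i=13: O-H =  7 → H
  shifts repeat with period 3: YHN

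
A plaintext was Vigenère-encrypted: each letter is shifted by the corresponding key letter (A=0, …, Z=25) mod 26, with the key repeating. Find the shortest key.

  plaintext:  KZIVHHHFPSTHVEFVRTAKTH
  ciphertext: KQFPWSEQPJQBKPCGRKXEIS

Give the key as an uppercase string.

ARXUPLXL

  i= 0: K-K =  0 → A
  i= 1: Q-Z = 17 → R
  i= 2: F-I = 23 → X
  i= 3: P-V = 20 → U
  i= 4: W-H = 15 → P
  i= 5: S-H = 11 → L
  i= 6: E-H = 23 → X
  i= 7: Q-F = 11 → L
  i= 8: P-P =  0 → A
  i= 9: J-S = 17 → R
  i=10: Q-T = 23 → X
  i=11: B-H = 20 → U
  i=12: K-V = 15 → P
  i=13: P-E = 11 → L
  i=14: C-F = 23 → X
  i=15: G-V = 11 → L
  i=16: R-R =  0 → A
  i=17: K-T = 17 → R
  i=18: X-A = 23 → X
  i=19: E-K = 20 → U
  i=20: I-T = 15 → P
  i=21: S-H = 11 → L
  shifts repeat with period 8: ARXUPLXL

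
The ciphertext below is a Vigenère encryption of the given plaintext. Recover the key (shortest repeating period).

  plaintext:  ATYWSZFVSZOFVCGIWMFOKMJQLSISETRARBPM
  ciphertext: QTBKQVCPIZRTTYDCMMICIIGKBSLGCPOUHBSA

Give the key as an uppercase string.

  i= 0: Q-A = 16 → Q
  i= 1: T-T =  0 → A
  i= 2: B-Y =  3 → D
  i= 3: K-W = 14 → O
  i= 4: Q-S = 24 → Y
  i= 5: V-Z = 22 → W
  i= 6: C-F = 23 → X
  i= 7: P-V = 20 → U
  i= 8: I-S = 16 → Q
  i= 9: Z-Z =  0 → A
  i=10: R-O =  3 → D
  i=11: T-F = 14 → O
  i=12: T-V = 24 → Y
  i=13: Y-C = 22 → W
  i=14: D-G = 23 → X
  i=15: C-I = 20 → U
  i=16: M-W = 16 → Q
  i=17: M-M =  0 → A
  i=18: I-F =  3 → D
  i=19: C-O = 14 → O
  i=20: I-K = 24 → Y
  i=21: I-M = 22 → W
  i=22: G-J = 23 → X
  i=23: K-Q = 20 → U
  i=24: B-L = 16 → Q
  i=25: S-S =  0 → A
  i=26: L-I =  3 → D
  i=27: G-S = 14 → O
  i=28: C-E = 24 → Y
  i=29: P-T = 22 → W
  i=30: O-R = 23 → X
  i=31: U-A = 20 → U
  i=32: H-R = 16 → Q
  i=33: B-B =  0 → A
  i=34: S-P =  3 → D
  i=35: A-M = 14 → O
  shifts repeat with period 8: QADOYWXU

QADOYWXU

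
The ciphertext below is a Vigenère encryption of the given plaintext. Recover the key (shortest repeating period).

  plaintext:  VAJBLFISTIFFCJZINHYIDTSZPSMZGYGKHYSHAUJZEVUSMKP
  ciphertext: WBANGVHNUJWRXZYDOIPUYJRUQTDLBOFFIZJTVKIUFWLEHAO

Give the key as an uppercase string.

  i= 0: W-V =  1 → B
  i= 1: B-A =  1 → B
  i= 2: A-J = 17 → R
  i= 3: N-B = 12 → M
  i= 4: G-L = 21 → V
  i= 5: V-F = 16 → Q
  i= 6: H-I = 25 → Z
  i= 7: N-S = 21 → V
  i= 8: U-T =  1 → B
  i= 9: J-I =  1 → B
  i=10: W-F = 17 → R
  i=11: R-F = 12 → M
  i=12: X-C = 21 → V
  i=13: Z-J = 16 → Q
  i=14: Y-Z = 25 → Z
  i=15: D-I = 21 → V
  i=16: O-N =  1 → B
  i=17: I-H =  1 → B
  i=18: P-Y = 17 → R
  i=19: U-I = 12 → M
  i=20: Y-D = 21 → V
  i=21: J-T = 16 → Q
  i=22: R-S = 25 → Z
  i=23: U-Z = 21 → V
  i=24: Q-P =  1 → B
  i=25: T-S =  1 → B
  i=26: D-M = 17 → R
  i=27: L-Z = 12 → M
  i=28: B-G = 21 → V
  i=29: O-Y = 16 → Q
  i=30: F-G = 25 → Z
  i=31: F-K = 21 → V
  i=32: I-H =  1 → B
  i=33: Z-Y =  1 → B
  i=34: J-S = 17 → R
  i=35: T-H = 12 → M
  i=36: V-A = 21 → V
  i=37: K-U = 16 → Q
  i=38: I-J = 25 → Z
  i=39: U-Z = 21 → V
  i=40: F-E =  1 → B
  i=41: W-V =  1 → B
  i=42: L-U = 17 → R
  i=43: E-S = 12 → M
  i=44: H-M = 21 → V
  i=45: A-K = 16 → Q
  i=46: O-P = 25 → Z
  shifts repeat with period 8: BBRMVQZV

BBRMVQZV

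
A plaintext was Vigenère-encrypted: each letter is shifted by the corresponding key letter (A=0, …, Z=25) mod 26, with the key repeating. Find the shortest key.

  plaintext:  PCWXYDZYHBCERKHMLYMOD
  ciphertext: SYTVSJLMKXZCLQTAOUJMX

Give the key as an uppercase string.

DWXYUGMO

  i= 0: S-P =  3 → D
  i= 1: Y-C = 22 → W
  i= 2: T-W = 23 → X
  i= 3: V-X = 24 → Y
  i= 4: S-Y = 20 → U
  i= 5: J-D =  6 → G
  i= 6: L-Z = 12 → M
  i= 7: M-Y = 14 → O
  i= 8: K-H =  3 → D
  i= 9: X-B = 22 → W
  i=10: Z-C = 23 → X
  i=11: C-E = 24 → Y
  i=12: L-R = 20 → U
  i=13: Q-K =  6 → G
  i=14: T-H = 12 → M
  i=15: A-M = 14 → O
  i=16: O-L =  3 → D
  i=17: U-Y = 22 → W
  i=18: J-M = 23 → X
  i=19: M-O = 24 → Y
  i=20: X-D = 20 → U
  shifts repeat with period 8: DWXYUGMO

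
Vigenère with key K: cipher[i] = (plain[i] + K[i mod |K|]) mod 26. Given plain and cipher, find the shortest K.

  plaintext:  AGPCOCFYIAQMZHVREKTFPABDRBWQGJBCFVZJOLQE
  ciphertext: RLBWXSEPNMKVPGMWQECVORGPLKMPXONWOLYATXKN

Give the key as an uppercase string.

  i= 0: R-A = 17 → R
  i= 1: L-G =  5 → F
  i= 2: B-P = 12 → M
  i= 3: W-C = 20 → U
  i= 4: X-O =  9 → J
  i= 5: S-C = 16 → Q
  i= 6: E-F = 25 → Z
  i= 7: P-Y = 17 → R
  i= 8: N-I =  5 → F
  i= 9: M-A = 12 → M
  i=10: K-Q = 20 → U
  i=11: V-M =  9 → J
  i=12: P-Z = 16 → Q
  i=13: G-H = 25 → Z
  i=14: M-V = 17 → R
  i=15: W-R =  5 → F
  i=16: Q-E = 12 → M
  i=17: E-K = 20 → U
  i=18: C-T =  9 → J
  i=19: V-F = 16 → Q
  i=20: O-P = 25 → Z
  i=21: R-A = 17 → R
  i=22: G-B =  5 → F
  i=23: P-D = 12 → M
  i=24: L-R = 20 → U
  i=25: K-B =  9 → J
  i=26: M-W = 16 → Q
  i=27: P-Q = 25 → Z
  i=28: X-G = 17 → R
  i=29: O-J =  5 → F
  i=30: N-B = 12 → M
  i=31: W-C = 20 → U
  i=32: O-F =  9 → J
  i=33: L-V = 16 → Q
  i=34: Y-Z = 25 → Z
  i=35: A-J = 17 → R
  i=36: T-O =  5 → F
  i=37: X-L = 12 → M
  i=38: K-Q = 20 → U
  i=39: N-E =  9 → J
  shifts repeat with period 7: RFMUJQZ

RFMUJQZ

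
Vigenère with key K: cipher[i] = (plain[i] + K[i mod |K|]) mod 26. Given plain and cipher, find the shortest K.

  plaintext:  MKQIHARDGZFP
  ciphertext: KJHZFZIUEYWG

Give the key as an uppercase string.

  i= 0: K-M = 24 → Y
  i= 1: J-K = 25 → Z
  i= 2: H-Q = 17 → R
  i= 3: Z-I = 17 → R
  i= 4: F-H = 24 → Y
  i= 5: Z-A = 25 → Z
  i= 6: I-R = 17 → R
  i= 7: U-D = 17 → R
  i= 8: E-G = 24 → Y
  i= 9: Y-Z = 25 → Z
  i=10: W-F = 17 → R
  i=11: G-P = 17 → R
  shifts repeat with period 4: YZRR

YZRR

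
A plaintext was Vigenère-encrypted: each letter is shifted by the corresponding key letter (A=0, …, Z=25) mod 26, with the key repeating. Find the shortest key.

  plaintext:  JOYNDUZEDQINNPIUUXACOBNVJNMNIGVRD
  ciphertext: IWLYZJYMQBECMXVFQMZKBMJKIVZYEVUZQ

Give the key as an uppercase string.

  i= 0: I-J = 25 → Z
  i= 1: W-O =  8 → I
  i= 2: L-Y = 13 → N
  i= 3: Y-N = 11 → L
  i= 4: Z-D = 22 → W
  i= 5: J-U = 15 → P
  i= 6: Y-Z = 25 → Z
  i= 7: M-E =  8 → I
  i= 8: Q-D = 13 → N
  i= 9: B-Q = 11 → L
  i=10: E-I = 22 → W
  i=11: C-N = 15 → P
  i=12: M-N = 25 → Z
  i=13: X-P =  8 → I
  i=14: V-I = 13 → N
  i=15: F-U = 11 → L
  i=16: Q-U = 22 → W
  i=17: M-X = 15 → P
  i=18: Z-A = 25 → Z
  i=19: K-C =  8 → I
  i=20: B-O = 13 → N
  i=21: M-B = 11 → L
  i=22: J-N = 22 → W
  i=23: K-V = 15 → P
  i=24: I-J = 25 → Z
  i=25: V-N =  8 → I
  i=26: Z-M = 13 → N
  i=27: Y-N = 11 → L
  i=28: E-I = 22 → W
  i=29: V-G = 15 → P
  i=30: U-V = 25 → Z
  i=31: Z-R =  8 → I
  i=32: Q-D = 13 → N
  shifts repeat with period 6: ZINLWP

ZINLWP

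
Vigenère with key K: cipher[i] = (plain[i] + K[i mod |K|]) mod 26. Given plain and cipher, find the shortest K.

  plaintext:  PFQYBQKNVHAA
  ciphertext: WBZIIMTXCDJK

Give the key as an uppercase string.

  i= 0: W-P =  7 → H
  i= 1: B-F = 22 → W
  i= 2: Z-Q =  9 → J
  i= 3: I-Y = 10 → K
  i= 4: I-B =  7 → H
  i= 5: M-Q = 22 → W
  i= 6: T-K =  9 → J
  i= 7: X-N = 10 → K
  i= 8: C-V =  7 → H
  i= 9: D-H = 22 → W
  i=10: J-A =  9 → J
  i=11: K-A = 10 → K
  shifts repeat with period 4: HWJK

HWJK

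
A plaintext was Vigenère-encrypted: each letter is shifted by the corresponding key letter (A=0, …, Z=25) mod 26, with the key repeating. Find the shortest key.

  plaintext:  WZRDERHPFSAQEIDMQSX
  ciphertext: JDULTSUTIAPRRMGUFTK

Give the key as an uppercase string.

  i= 0: J-W = 13 → N
  i= 1: D-Z =  4 → E
  i= 2: U-R =  3 → D
  i= 3: L-D =  8 → I
  i= 4: T-E = 15 → P
  i= 5: S-R =  1 → B
  i= 6: U-H = 13 → N
  i= 7: T-P =  4 → E
  i= 8: I-F =  3 → D
  i= 9: A-S =  8 → I
  i=10: P-A = 15 → P
  i=11: R-Q =  1 → B
  i=12: R-E = 13 → N
  i=13: M-I =  4 → E
  i=14: G-D =  3 → D
  i=15: U-M =  8 → I
  i=16: F-Q = 15 → P
  i=17: T-S =  1 → B
  i=18: K-X = 13 → N
  shifts repeat with period 6: NEDIPB

NEDIPB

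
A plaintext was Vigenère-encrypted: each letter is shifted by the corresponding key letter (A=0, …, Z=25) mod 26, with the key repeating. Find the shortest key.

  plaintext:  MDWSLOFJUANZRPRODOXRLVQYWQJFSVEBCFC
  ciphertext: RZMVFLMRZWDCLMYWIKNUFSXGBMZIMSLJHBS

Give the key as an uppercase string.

  i= 0: R-M =  5 → F
  i= 1: Z-D = 22 → W
  i= 2: M-W = 16 → Q
  i= 3: V-S =  3 → D
  i= 4: F-L = 20 → U
  i= 5: L-O = 23 → X
  i= 6: M-F =  7 → H
  i= 7: R-J =  8 → I
  i= 8: Z-U =  5 → F
  i= 9: W-A = 22 → W
  i=10: D-N = 16 → Q
  i=11: C-Z =  3 → D
  i=12: L-R = 20 → U
  i=13: M-P = 23 → X
  i=14: Y-R =  7 → H
  i=15: W-O =  8 → I
  i=16: I-D =  5 → F
  i=17: K-O = 22 → W
  i=18: N-X = 16 → Q
  i=19: U-R =  3 → D
  i=20: F-L = 20 → U
  i=21: S-V = 23 → X
  i=22: X-Q =  7 → H
  i=23: G-Y =  8 → I
  i=24: B-W =  5 → F
  i=25: M-Q = 22 → W
  i=26: Z-J = 16 → Q
  i=27: I-F =  3 → D
  i=28: M-S = 20 → U
  i=29: S-V = 23 → X
  i=30: L-E =  7 → H
  i=31: J-B =  8 → I
  i=32: H-C =  5 → F
  i=33: B-F = 22 → W
  i=34: S-C = 16 → Q
  shifts repeat with period 8: FWQDUXHI

FWQDUXHI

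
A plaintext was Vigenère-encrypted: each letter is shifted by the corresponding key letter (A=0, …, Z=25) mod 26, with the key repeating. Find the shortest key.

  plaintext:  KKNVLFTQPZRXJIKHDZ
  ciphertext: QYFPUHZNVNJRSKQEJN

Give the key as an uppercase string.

GOSUJCGX

  i= 0: Q-K =  6 → G
  i= 1: Y-K = 14 → O
  i= 2: F-N = 18 → S
  i= 3: P-V = 20 → U
  i= 4: U-L =  9 → J
  i= 5: H-F =  2 → C
  i= 6: Z-T =  6 → G
  i= 7: N-Q = 23 → X
  i= 8: V-P =  6 → G
  i= 9: N-Z = 14 → O
  i=10: J-R = 18 → S
  i=11: R-X = 20 → U
  i=12: S-J =  9 → J
  i=13: K-I =  2 → C
  i=14: Q-K =  6 → G
  i=15: E-H = 23 → X
  i=16: J-D =  6 → G
  i=17: N-Z = 14 → O
  shifts repeat with period 8: GOSUJCGX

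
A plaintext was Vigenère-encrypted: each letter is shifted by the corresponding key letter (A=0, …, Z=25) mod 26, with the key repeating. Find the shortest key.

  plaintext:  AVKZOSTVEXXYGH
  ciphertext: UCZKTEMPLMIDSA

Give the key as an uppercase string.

UHPLFMT

  i= 0: U-A = 20 → U
  i= 1: C-V =  7 → H
  i= 2: Z-K = 15 → P
  i= 3: K-Z = 11 → L
  i= 4: T-O =  5 → F
  i= 5: E-S = 12 → M
  i= 6: M-T = 19 → T
  i= 7: P-V = 20 → U
  i= 8: L-E =  7 → H
  i= 9: M-X = 15 → P
  i=10: I-X = 11 → L
  i=11: D-Y =  5 → F
  i=12: S-G = 12 → M
  i=13: A-H = 19 → T
  shifts repeat with period 7: UHPLFMT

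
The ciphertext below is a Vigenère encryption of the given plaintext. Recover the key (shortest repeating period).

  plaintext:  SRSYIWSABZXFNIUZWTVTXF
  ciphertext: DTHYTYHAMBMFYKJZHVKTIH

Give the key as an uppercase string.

  i= 0: D-S = 11 → L
  i= 1: T-R =  2 → C
  i= 2: H-S = 15 → P
  i= 3: Y-Y =  0 → A
  i= 4: T-I = 11 → L
  i= 5: Y-W =  2 → C
  i= 6: H-S = 15 → P
  i= 7: A-A =  0 → A
  i= 8: M-B = 11 → L
  i= 9: B-Z =  2 → C
  i=10: M-X = 15 → P
  i=11: F-F =  0 → A
  i=12: Y-N = 11 → L
  i=13: K-I =  2 → C
  i=14: J-U = 15 → P
  i=15: Z-Z =  0 → A
  i=16: H-W = 11 → L
  i=17: V-T =  2 → C
  i=18: K-V = 15 → P
  i=19: T-T =  0 → A
  i=20: I-X = 11 → L
  i=21: H-F =  2 → C
  shifts repeat with period 4: LCPA

LCPA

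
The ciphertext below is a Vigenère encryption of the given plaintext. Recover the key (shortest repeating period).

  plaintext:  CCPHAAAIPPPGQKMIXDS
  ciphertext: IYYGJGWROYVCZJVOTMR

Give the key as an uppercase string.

  i= 0: I-C =  6 → G
  i= 1: Y-C = 22 → W
  i= 2: Y-P =  9 → J
  i= 3: G-H = 25 → Z
  i= 4: J-A =  9 → J
  i= 5: G-A =  6 → G
  i= 6: W-A = 22 → W
  i= 7: R-I =  9 → J
  i= 8: O-P = 25 → Z
  i= 9: Y-P =  9 → J
  i=10: V-P =  6 → G
  i=11: C-G = 22 → W
  i=12: Z-Q =  9 → J
  i=13: J-K = 25 → Z
  i=14: V-M =  9 → J
  i=15: O-I =  6 → G
  i=16: T-X = 22 → W
  i=17: M-D =  9 → J
  i=18: R-S = 25 → Z
  shifts repeat with period 5: GWJZJ

GWJZJ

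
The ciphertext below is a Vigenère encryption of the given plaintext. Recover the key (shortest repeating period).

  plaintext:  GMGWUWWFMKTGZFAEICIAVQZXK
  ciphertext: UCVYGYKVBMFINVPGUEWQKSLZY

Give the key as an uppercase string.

OQPCMC

  i= 0: U-G = 14 → O
  i= 1: C-M = 16 → Q
  i= 2: V-G = 15 → P
  i= 3: Y-W =  2 → C
  i= 4: G-U = 12 → M
  i= 5: Y-W =  2 → C
  i= 6: K-W = 14 → O
  i= 7: V-F = 16 → Q
  i= 8: B-M = 15 → P
  i= 9: M-K =  2 → C
  i=10: F-T = 12 → M
  i=11: I-G =  2 → C
  i=12: N-Z = 14 → O
  i=13: V-F = 16 → Q
  i=14: P-A = 15 → P
  i=15: G-E =  2 → C
  i=16: U-I = 12 → M
  i=17: E-C =  2 → C
  i=18: W-I = 14 → O
  i=19: Q-A = 16 → Q
  i=20: K-V = 15 → P
  i=21: S-Q =  2 → C
  i=22: L-Z = 12 → M
  i=23: Z-X =  2 → C
  i=24: Y-K = 14 → O
  shifts repeat with period 6: OQPCMC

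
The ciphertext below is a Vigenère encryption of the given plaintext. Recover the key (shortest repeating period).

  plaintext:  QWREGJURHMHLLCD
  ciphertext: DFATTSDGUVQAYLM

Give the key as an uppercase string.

NJJP

  i= 0: D-Q = 13 → N
  i= 1: F-W =  9 → J
  i= 2: A-R =  9 → J
  i= 3: T-E = 15 → P
  i= 4: T-G = 13 → N
  i= 5: S-J =  9 → J
  i= 6: D-U =  9 → J
  i= 7: G-R = 15 → P
  i= 8: U-H = 13 → N
  i= 9: V-M =  9 → J
  i=10: Q-H =  9 → J
  i=11: A-L = 15 → P
  i=12: Y-L = 13 → N
  i=13: L-C =  9 → J
  i=14: M-D =  9 → J
  shifts repeat with period 4: NJJP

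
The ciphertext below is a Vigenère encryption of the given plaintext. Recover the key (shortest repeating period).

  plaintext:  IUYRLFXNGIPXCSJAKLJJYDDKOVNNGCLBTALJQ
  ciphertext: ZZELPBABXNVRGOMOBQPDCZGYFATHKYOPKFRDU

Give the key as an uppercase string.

  i= 0: Z-I = 17 → R
  i= 1: Z-U =  5 → F
  i= 2: E-Y =  6 → G
  i= 3: L-R = 20 → U
  i= 4: P-L =  4 → E
  i= 5: B-F = 22 → W
  i= 6: A-X =  3 → D
  i= 7: B-N = 14 → O
  i= 8: X-G = 17 → R
  i= 9: N-I =  5 → F
  i=10: V-P =  6 → G
  i=11: R-X = 20 → U
  i=12: G-C =  4 → E
  i=13: O-S = 22 → W
  i=14: M-J =  3 → D
  i=15: O-A = 14 → O
  i=16: B-K = 17 → R
  i=17: Q-L =  5 → F
  i=18: P-J =  6 → G
  i=19: D-J = 20 → U
  i=20: C-Y =  4 → E
  i=21: Z-D = 22 → W
  i=22: G-D =  3 → D
  i=23: Y-K = 14 → O
  i=24: F-O = 17 → R
  i=25: A-V =  5 → F
  i=26: T-N =  6 → G
  i=27: H-N = 20 → U
  i=28: K-G =  4 → E
  i=29: Y-C = 22 → W
  i=30: O-L =  3 → D
  i=31: P-B = 14 → O
  i=32: K-T = 17 → R
  i=33: F-A =  5 → F
  i=34: R-L =  6 → G
  i=35: D-J = 20 → U
  i=36: U-Q =  4 → E
  shifts repeat with period 8: RFGUEWDO

RFGUEWDO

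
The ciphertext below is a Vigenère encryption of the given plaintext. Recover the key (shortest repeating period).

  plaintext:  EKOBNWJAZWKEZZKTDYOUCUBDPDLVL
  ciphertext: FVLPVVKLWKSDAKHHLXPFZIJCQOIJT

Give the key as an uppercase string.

  i= 0: F-E =  1 → B
  i= 1: V-K = 11 → L
  i= 2: L-O = 23 → X
  i= 3: P-B = 14 → O
  i= 4: V-N =  8 → I
  i= 5: V-W = 25 → Z
  i= 6: K-J =  1 → B
  i= 7: L-A = 11 → L
  i= 8: W-Z = 23 → X
  i= 9: K-W = 14 → O
  i=10: S-K =  8 → I
  i=11: D-E = 25 → Z
  i=12: A-Z =  1 → B
  i=13: K-Z = 11 → L
  i=14: H-K = 23 → X
  i=15: H-T = 14 → O
  i=16: L-D =  8 → I
  i=17: X-Y = 25 → Z
  i=18: P-O =  1 → B
  i=19: F-U = 11 → L
  i=20: Z-C = 23 → X
  i=21: I-U = 14 → O
  i=22: J-B =  8 → I
  i=23: C-D = 25 → Z
  i=24: Q-P =  1 → B
  i=25: O-D = 11 → L
  i=26: I-L = 23 → X
  i=27: J-V = 14 → O
  i=28: T-L =  8 → I
  shifts repeat with period 6: BLXOIZ

BLXOIZ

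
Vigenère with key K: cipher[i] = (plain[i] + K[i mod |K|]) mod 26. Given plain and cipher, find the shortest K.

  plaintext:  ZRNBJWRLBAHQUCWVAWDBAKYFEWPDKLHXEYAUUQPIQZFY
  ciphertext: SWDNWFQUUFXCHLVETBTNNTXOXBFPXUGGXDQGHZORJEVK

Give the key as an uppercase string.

  i= 0: S-Z = 19 → T
  i= 1: W-R =  5 → F
  i= 2: D-N = 16 → Q
  i= 3: N-B = 12 → M
  i= 4: W-J = 13 → N
  i= 5: F-W =  9 → J
  i= 6: Q-R = 25 → Z
  i= 7: U-L =  9 → J
  i= 8: U-B = 19 → T
  i= 9: F-A =  5 → F
  i=10: X-H = 16 → Q
  i=11: C-Q = 12 → M
  i=12: H-U = 13 → N
  i=13: L-C =  9 → J
  i=14: V-W = 25 → Z
  i=15: E-V =  9 → J
  i=16: T-A = 19 → T
  i=17: B-W =  5 → F
  i=18: T-D = 16 → Q
  i=19: N-B = 12 → M
  i=20: N-A = 13 → N
  i=21: T-K =  9 → J
  i=22: X-Y = 25 → Z
  i=23: O-F =  9 → J
  i=24: X-E = 19 → T
  i=25: B-W =  5 → F
  i=26: F-P = 16 → Q
  i=27: P-D = 12 → M
  i=28: X-K = 13 → N
  i=29: U-L =  9 → J
  i=30: G-H = 25 → Z
  i=31: G-X =  9 → J
  i=32: X-E = 19 → T
  i=33: D-Y =  5 → F
  i=34: Q-A = 16 → Q
  i=35: G-U = 12 → M
  i=36: H-U = 13 → N
  i=37: Z-Q =  9 → J
  i=38: O-P = 25 → Z
  i=39: R-I =  9 → J
  i=40: J-Q = 19 → T
  i=41: E-Z =  5 → F
  i=42: V-F = 16 → Q
  i=43: K-Y = 12 → M
  shifts repeat with period 8: TFQMNJZJ

TFQMNJZJ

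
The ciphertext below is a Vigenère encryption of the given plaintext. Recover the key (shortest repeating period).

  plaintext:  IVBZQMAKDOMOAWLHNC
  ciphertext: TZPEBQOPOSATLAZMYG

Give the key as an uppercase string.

LEOF

  i= 0: T-I = 11 → L
  i= 1: Z-V =  4 → E
  i= 2: P-B = 14 → O
  i= 3: E-Z =  5 → F
  i= 4: B-Q = 11 → L
  i= 5: Q-M =  4 → E
  i= 6: O-A = 14 → O
  i= 7: P-K =  5 → F
  i= 8: O-D = 11 → L
  i= 9: S-O =  4 → E
  i=10: A-M = 14 → O
  i=11: T-O =  5 → F
  i=12: L-A = 11 → L
  i=13: A-W =  4 → E
  i=14: Z-L = 14 → O
  i=15: M-H =  5 → F
  i=16: Y-N = 11 → L
  i=17: G-C =  4 → E
  shifts repeat with period 4: LEOF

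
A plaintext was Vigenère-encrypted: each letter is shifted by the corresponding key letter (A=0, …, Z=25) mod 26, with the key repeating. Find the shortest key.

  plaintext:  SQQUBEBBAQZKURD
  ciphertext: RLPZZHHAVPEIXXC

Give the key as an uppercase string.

ZVZFYDG

  i= 0: R-S = 25 → Z
  i= 1: L-Q = 21 → V
  i= 2: P-Q = 25 → Z
  i= 3: Z-U =  5 → F
  i= 4: Z-B = 24 → Y
  i= 5: H-E =  3 → D
  i= 6: H-B =  6 → G
  i= 7: A-B = 25 → Z
  i= 8: V-A = 21 → V
  i= 9: P-Q = 25 → Z
  i=10: E-Z =  5 → F
  i=11: I-K = 24 → Y
  i=12: X-U =  3 → D
  i=13: X-R =  6 → G
  i=14: C-D = 25 → Z
  shifts repeat with period 7: ZVZFYDG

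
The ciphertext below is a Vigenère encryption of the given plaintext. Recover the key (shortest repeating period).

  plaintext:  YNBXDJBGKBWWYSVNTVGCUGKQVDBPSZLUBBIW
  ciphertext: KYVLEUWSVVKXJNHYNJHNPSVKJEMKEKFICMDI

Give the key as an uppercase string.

MLUOBLV

  i= 0: K-Y = 12 → M
  i= 1: Y-N = 11 → L
  i= 2: V-B = 20 → U
  i= 3: L-X = 14 → O
  i= 4: E-D =  1 → B
  i= 5: U-J = 11 → L
  i= 6: W-B = 21 → V
  i= 7: S-G = 12 → M
  i= 8: V-K = 11 → L
  i= 9: V-B = 20 → U
  i=10: K-W = 14 → O
  i=11: X-W =  1 → B
  i=12: J-Y = 11 → L
  i=13: N-S = 21 → V
  i=14: H-V = 12 → M
  i=15: Y-N = 11 → L
  i=16: N-T = 20 → U
  i=17: J-V = 14 → O
  i=18: H-G =  1 → B
  i=19: N-C = 11 → L
  i=20: P-U = 21 → V
  i=21: S-G = 12 → M
  i=22: V-K = 11 → L
  i=23: K-Q = 20 → U
  i=24: J-V = 14 → O
  i=25: E-D =  1 → B
  i=26: M-B = 11 → L
  i=27: K-P = 21 → V
  i=28: E-S = 12 → M
  i=29: K-Z = 11 → L
  i=30: F-L = 20 → U
  i=31: I-U = 14 → O
  i=32: C-B =  1 → B
  i=33: M-B = 11 → L
  i=34: D-I = 21 → V
  i=35: I-W = 12 → M
  shifts repeat with period 7: MLUOBLV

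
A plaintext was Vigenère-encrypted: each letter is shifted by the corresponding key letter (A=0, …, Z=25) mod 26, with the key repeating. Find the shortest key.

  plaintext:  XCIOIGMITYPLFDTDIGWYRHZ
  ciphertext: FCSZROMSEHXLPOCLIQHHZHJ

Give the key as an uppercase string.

IAKLJ

  i= 0: F-X =  8 → I
  i= 1: C-C =  0 → A
  i= 2: S-I = 10 → K
  i= 3: Z-O = 11 → L
  i= 4: R-I =  9 → J
  i= 5: O-G =  8 → I
  i= 6: M-M =  0 → A
  i= 7: S-I = 10 → K
  i= 8: E-T = 11 → L
  i= 9: H-Y =  9 → J
  i=10: X-P =  8 → I
  i=11: L-L =  0 → A
  i=12: P-F = 10 → K
  i=13: O-D = 11 → L
  i=14: C-T =  9 → J
  i=15: L-D =  8 → I
  i=16: I-I =  0 → A
  i=17: Q-G = 10 → K
  i=18: H-W = 11 → L
  i=19: H-Y =  9 → J
  i=20: Z-R =  8 → I
  i=21: H-H =  0 → A
  i=22: J-Z = 10 → K
  shifts repeat with period 5: IAKLJ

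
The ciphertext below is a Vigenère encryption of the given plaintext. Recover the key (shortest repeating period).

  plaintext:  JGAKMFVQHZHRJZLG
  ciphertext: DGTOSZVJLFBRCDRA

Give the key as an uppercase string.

  i= 0: D-J = 20 → U
  i= 1: G-G =  0 → A
  i= 2: T-A = 19 → T
  i= 3: O-K =  4 → E
  i= 4: S-M =  6 → G
  i= 5: Z-F = 20 → U
  i= 6: V-V =  0 → A
  i= 7: J-Q = 19 → T
  i= 8: L-H =  4 → E
  i= 9: F-Z =  6 → G
  i=10: B-H = 20 → U
  i=11: R-R =  0 → A
  i=12: C-J = 19 → T
  i=13: D-Z =  4 → E
  i=14: R-L =  6 → G
  i=15: A-G = 20 → U
  shifts repeat with period 5: UATEG

UATEG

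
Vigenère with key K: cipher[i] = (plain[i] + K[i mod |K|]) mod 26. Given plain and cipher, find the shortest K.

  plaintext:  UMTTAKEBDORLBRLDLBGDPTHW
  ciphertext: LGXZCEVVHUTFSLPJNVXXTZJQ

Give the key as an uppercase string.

RUEGCU

  i= 0: L-U = 17 → R
  i= 1: G-M = 20 → U
  i= 2: X-T =  4 → E
  i= 3: Z-T =  6 → G
  i= 4: C-A =  2 → C
  i= 5: E-K = 20 → U
  i= 6: V-E = 17 → R
  i= 7: V-B = 20 → U
  i= 8: H-D =  4 → E
  i= 9: U-O =  6 → G
  i=10: T-R =  2 → C
  i=11: F-L = 20 → U
  i=12: S-B = 17 → R
  i=13: L-R = 20 → U
  i=14: P-L =  4 → E
  i=15: J-D =  6 → G
  i=16: N-L =  2 → C
  i=17: V-B = 20 → U
  i=18: X-G = 17 → R
  i=19: X-D = 20 → U
  i=20: T-P =  4 → E
  i=21: Z-T =  6 → G
  i=22: J-H =  2 → C
  i=23: Q-W = 20 → U
  shifts repeat with period 6: RUEGCU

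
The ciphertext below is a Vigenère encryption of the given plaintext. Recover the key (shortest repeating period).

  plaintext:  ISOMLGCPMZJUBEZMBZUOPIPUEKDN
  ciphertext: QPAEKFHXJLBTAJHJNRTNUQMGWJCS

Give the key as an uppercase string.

  i= 0: Q-I =  8 → I
  i= 1: P-S = 23 → X
  i= 2: A-O = 12 → M
  i= 3: E-M = 18 → S
  i= 4: K-L = 25 → Z
  i= 5: F-G = 25 → Z
  i= 6: H-C =  5 → F
  i= 7: X-P =  8 → I
  i= 8: J-M = 23 → X
  i= 9: L-Z = 12 → M
  i=10: B-J = 18 → S
  i=11: T-U = 25 → Z
  i=12: A-B = 25 → Z
  i=13: J-E =  5 → F
  i=14: H-Z =  8 → I
  i=15: J-M = 23 → X
  i=16: N-B = 12 → M
  i=17: R-Z = 18 → S
  i=18: T-U = 25 → Z
  i=19: N-O = 25 → Z
  i=20: U-P =  5 → F
  i=21: Q-I =  8 → I
  i=22: M-P = 23 → X
  i=23: G-U = 12 → M
  i=24: W-E = 18 → S
  i=25: J-K = 25 → Z
  i=26: C-D = 25 → Z
  i=27: S-N =  5 → F
  shifts repeat with period 7: IXMSZZF

IXMSZZF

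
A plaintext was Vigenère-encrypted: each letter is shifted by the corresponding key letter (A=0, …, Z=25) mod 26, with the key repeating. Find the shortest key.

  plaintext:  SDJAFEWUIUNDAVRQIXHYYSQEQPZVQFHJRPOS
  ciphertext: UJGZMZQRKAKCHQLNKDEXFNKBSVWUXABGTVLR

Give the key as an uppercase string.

  i= 0: U-S =  2 → C
  i= 1: J-D =  6 → G
  i= 2: G-J = 23 → X
  i= 3: Z-A = 25 → Z
  i= 4: M-F =  7 → H
  i= 5: Z-E = 21 → V
  i= 6: Q-W = 20 → U
  i= 7: R-U = 23 → X
  i= 8: K-I =  2 → C
  i= 9: A-U =  6 → G
  i=10: K-N = 23 → X
  i=11: C-D = 25 → Z
  i=12: H-A =  7 → H
  i=13: Q-V = 21 → V
  i=14: L-R = 20 → U
  i=15: N-Q = 23 → X
  i=16: K-I =  2 → C
  i=17: D-X =  6 → G
  i=18: E-H = 23 → X
  i=19: X-Y = 25 → Z
  i=20: F-Y =  7 → H
  i=21: N-S = 21 → V
  i=22: K-Q = 20 → U
  i=23: B-E = 23 → X
  i=24: S-Q =  2 → C
  i=25: V-P =  6 → G
  i=26: W-Z = 23 → X
  i=27: U-V = 25 → Z
  i=28: X-Q =  7 → H
  i=29: A-F = 21 → V
  i=30: B-H = 20 → U
  i=31: G-J = 23 → X
  i=32: T-R =  2 → C
  i=33: V-P =  6 → G
  i=34: L-O = 23 → X
  i=35: R-S = 25 → Z
  shifts repeat with period 8: CGXZHVUX

CGXZHVUX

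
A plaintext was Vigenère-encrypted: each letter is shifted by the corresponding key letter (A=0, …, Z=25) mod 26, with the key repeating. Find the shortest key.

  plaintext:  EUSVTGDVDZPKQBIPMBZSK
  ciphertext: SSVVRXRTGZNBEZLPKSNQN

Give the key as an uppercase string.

  i= 0: S-E = 14 → O
  i= 1: S-U = 24 → Y
  i= 2: V-S =  3 → D
  i= 3: V-V =  0 → A
  i= 4: R-T = 24 → Y
  i= 5: X-G = 17 → R
  i= 6: R-D = 14 → O
  i= 7: T-V = 24 → Y
  i= 8: G-D =  3 → D
  i= 9: Z-Z =  0 → A
  i=10: N-P = 24 → Y
  i=11: B-K = 17 → R
  i=12: E-Q = 14 → O
  i=13: Z-B = 24 → Y
  i=14: L-I =  3 → D
  i=15: P-P =  0 → A
  i=16: K-M = 24 → Y
  i=17: S-B = 17 → R
  i=18: N-Z = 14 → O
  i=19: Q-S = 24 → Y
  i=20: N-K =  3 → D
  shifts repeat with period 6: OYDAYR

OYDAYR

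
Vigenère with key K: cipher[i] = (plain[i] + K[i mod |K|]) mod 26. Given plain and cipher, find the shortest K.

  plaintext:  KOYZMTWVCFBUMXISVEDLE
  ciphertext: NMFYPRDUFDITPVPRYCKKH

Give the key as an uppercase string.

  i= 0: N-K =  3 → D
  i= 1: M-O = 24 → Y
  i= 2: F-Y =  7 → H
  i= 3: Y-Z = 25 → Z
  i= 4: P-M =  3 → D
  i= 5: R-T = 24 → Y
  i= 6: D-W =  7 → H
  i= 7: U-V = 25 → Z
  i= 8: F-C =  3 → D
  i= 9: D-F = 24 → Y
  i=10: I-B =  7 → H
  i=11: T-U = 25 → Z
  i=12: P-M =  3 → D
  i=13: V-X = 24 → Y
  i=14: P-I =  7 → H
  i=15: R-S = 25 → Z
  i=16: Y-V =  3 → D
  i=17: C-E = 24 → Y
  i=18: K-D =  7 → H
  i=19: K-L = 25 → Z
  i=20: H-E =  3 → D
  shifts repeat with period 4: DYHZ

DYHZ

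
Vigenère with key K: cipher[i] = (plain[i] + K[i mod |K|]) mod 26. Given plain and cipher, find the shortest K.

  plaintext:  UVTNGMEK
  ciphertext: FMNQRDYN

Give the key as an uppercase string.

LRUD

  i= 0: F-U = 11 → L
  i= 1: M-V = 17 → R
  i= 2: N-T = 20 → U
  i= 3: Q-N =  3 → D
  i= 4: R-G = 11 → L
  i= 5: D-M = 17 → R
  i= 6: Y-E = 20 → U
  i= 7: N-K =  3 → D
  shifts repeat with period 4: LRUD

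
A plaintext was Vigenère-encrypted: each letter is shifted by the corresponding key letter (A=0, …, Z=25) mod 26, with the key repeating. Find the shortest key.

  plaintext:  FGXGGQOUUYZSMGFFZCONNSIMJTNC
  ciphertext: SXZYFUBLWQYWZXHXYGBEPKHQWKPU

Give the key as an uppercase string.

NRCSZE

  i= 0: S-F = 13 → N
  i= 1: X-G = 17 → R
  i= 2: Z-X =  2 → C
  i= 3: Y-G = 18 → S
  i= 4: F-G = 25 → Z
  i= 5: U-Q =  4 → E
  i= 6: B-O = 13 → N
  i= 7: L-U = 17 → R
  i= 8: W-U =  2 → C
  i= 9: Q-Y = 18 → S
  i=10: Y-Z = 25 → Z
  i=11: W-S =  4 → E
  i=12: Z-M = 13 → N
  i=13: X-G = 17 → R
  i=14: H-F =  2 → C
  i=15: X-F = 18 → S
  i=16: Y-Z = 25 → Z
  i=17: G-C =  4 → E
  i=18: B-O = 13 → N
  i=19: E-N = 17 → R
  i=20: P-N =  2 → C
  i=21: K-S = 18 → S
  i=22: H-I = 25 → Z
  i=23: Q-M =  4 → E
  i=24: W-J = 13 → N
  i=25: K-T = 17 → R
  i=26: P-N =  2 → C
  i=27: U-C = 18 → S
  shifts repeat with period 6: NRCSZE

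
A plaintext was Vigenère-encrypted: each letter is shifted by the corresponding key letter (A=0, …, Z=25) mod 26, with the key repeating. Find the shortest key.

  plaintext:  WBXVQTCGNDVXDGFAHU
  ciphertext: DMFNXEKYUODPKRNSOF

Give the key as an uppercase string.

HLIS

  i= 0: D-W =  7 → H
  i= 1: M-B = 11 → L
  i= 2: F-X =  8 → I
  i= 3: N-V = 18 → S
  i= 4: X-Q =  7 → H
  i= 5: E-T = 11 → L
  i= 6: K-C =  8 → I
  i= 7: Y-G = 18 → S
  i= 8: U-N =  7 → H
  i= 9: O-D = 11 → L
  i=10: D-V =  8 → I
  i=11: P-X = 18 → S
  i=12: K-D =  7 → H
  i=13: R-G = 11 → L
  i=14: N-F =  8 → I
  i=15: S-A = 18 → S
  i=16: O-H =  7 → H
  i=17: F-U = 11 → L
  shifts repeat with period 4: HLIS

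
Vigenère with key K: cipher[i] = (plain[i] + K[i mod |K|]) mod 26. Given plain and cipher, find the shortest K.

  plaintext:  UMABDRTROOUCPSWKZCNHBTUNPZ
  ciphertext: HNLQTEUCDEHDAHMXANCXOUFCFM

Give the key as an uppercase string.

  i= 0: H-U = 13 → N
  i= 1: N-M =  1 → B
  i= 2: L-A = 11 → L
  i= 3: Q-B = 15 → P
  i= 4: T-D = 16 → Q
  i= 5: E-R = 13 → N
  i= 6: U-T =  1 → B
  i= 7: C-R = 11 → L
  i= 8: D-O = 15 → P
  i= 9: E-O = 16 → Q
  i=10: H-U = 13 → N
  i=11: D-C =  1 → B
  i=12: A-P = 11 → L
  i=13: H-S = 15 → P
  i=14: M-W = 16 → Q
  i=15: X-K = 13 → N
  i=16: A-Z =  1 → B
  i=17: N-C = 11 → L
  i=18: C-N = 15 → P
  i=19: X-H = 16 → Q
  i=20: O-B = 13 → N
  i=21: U-T =  1 → B
  i=22: F-U = 11 → L
  i=23: C-N = 15 → P
  i=24: F-P = 16 → Q
  i=25: M-Z = 13 → N
  shifts repeat with period 5: NBLPQ

NBLPQ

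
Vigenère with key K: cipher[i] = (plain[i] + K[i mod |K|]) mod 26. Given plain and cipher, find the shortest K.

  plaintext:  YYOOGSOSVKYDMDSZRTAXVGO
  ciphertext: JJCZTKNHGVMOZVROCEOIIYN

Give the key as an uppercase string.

  i= 0: J-Y = 11 → L
  i= 1: J-Y = 11 → L
  i= 2: C-O = 14 → O
  i= 3: Z-O = 11 → L
  i= 4: T-G = 13 → N
  i= 5: K-S = 18 → S
  i= 6: N-O = 25 → Z
  i= 7: H-S = 15 → P
  i= 8: G-V = 11 → L
  i= 9: V-K = 11 → L
  i=10: M-Y = 14 → O
  i=11: O-D = 11 → L
  i=12: Z-M = 13 → N
  i=13: V-D = 18 → S
  i=14: R-S = 25 → Z
  i=15: O-Z = 15 → P
  i=16: C-R = 11 → L
  i=17: E-T = 11 → L
  i=18: O-A = 14 → O
  i=19: I-X = 11 → L
  i=20: I-V = 13 → N
  i=21: Y-G = 18 → S
  i=22: N-O = 25 → Z
  shifts repeat with period 8: LLOLNSZP

LLOLNSZP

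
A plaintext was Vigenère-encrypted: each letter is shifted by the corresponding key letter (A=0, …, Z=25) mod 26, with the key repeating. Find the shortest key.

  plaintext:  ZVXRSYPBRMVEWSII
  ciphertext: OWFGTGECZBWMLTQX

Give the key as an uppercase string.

PBI

  i= 0: O-Z = 15 → P
  i= 1: W-V =  1 → B
  i= 2: F-X =  8 → I
  i= 3: G-R = 15 → P
  i= 4: T-S =  1 → B
  i= 5: G-Y =  8 → I
  i= 6: E-P = 15 → P
  i= 7: C-B =  1 → B
  i= 8: Z-R =  8 → I
  i= 9: B-M = 15 → P
  i=10: W-V =  1 → B
  i=11: M-E =  8 → I
  i=12: L-W = 15 → P
  i=13: T-S =  1 → B
  i=14: Q-I =  8 → I
  i=15: X-I = 15 → P
  shifts repeat with period 3: PBI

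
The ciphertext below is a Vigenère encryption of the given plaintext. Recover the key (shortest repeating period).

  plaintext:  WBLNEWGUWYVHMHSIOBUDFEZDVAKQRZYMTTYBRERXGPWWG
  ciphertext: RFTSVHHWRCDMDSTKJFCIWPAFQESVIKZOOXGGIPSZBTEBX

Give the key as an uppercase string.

VEIFRLBC

  i= 0: R-W = 21 → V
  i= 1: F-B =  4 → E
  i= 2: T-L =  8 → I
  i= 3: S-N =  5 → F
  i= 4: V-E = 17 → R
  i= 5: H-W = 11 → L
  i= 6: H-G =  1 → B
  i= 7: W-U =  2 → C
  i= 8: R-W = 21 → V
  i= 9: C-Y =  4 → E
  i=10: D-V =  8 → I
  i=11: M-H =  5 → F
  i=12: D-M = 17 → R
  i=13: S-H = 11 → L
  i=14: T-S =  1 → B
  i=15: K-I =  2 → C
  i=16: J-O = 21 → V
  i=17: F-B =  4 → E
  i=18: C-U =  8 → I
  i=19: I-D =  5 → F
  i=20: W-F = 17 → R
  i=21: P-E = 11 → L
  i=22: A-Z =  1 → B
  i=23: F-D =  2 → C
  i=24: Q-V = 21 → V
  i=25: E-A =  4 → E
  i=26: S-K =  8 → I
  i=27: V-Q =  5 → F
  i=28: I-R = 17 → R
  i=29: K-Z = 11 → L
  i=30: Z-Y =  1 → B
  i=31: O-M =  2 → C
  i=32: O-T = 21 → V
  i=33: X-T =  4 → E
  i=34: G-Y =  8 → I
  i=35: G-B =  5 → F
  i=36: I-R = 17 → R
  i=37: P-E = 11 → L
  i=38: S-R =  1 → B
  i=39: Z-X =  2 → C
  i=40: B-G = 21 → V
  i=41: T-P =  4 → E
  i=42: E-W =  8 → I
  i=43: B-W =  5 → F
  i=44: X-G = 17 → R
  shifts repeat with period 8: VEIFRLBC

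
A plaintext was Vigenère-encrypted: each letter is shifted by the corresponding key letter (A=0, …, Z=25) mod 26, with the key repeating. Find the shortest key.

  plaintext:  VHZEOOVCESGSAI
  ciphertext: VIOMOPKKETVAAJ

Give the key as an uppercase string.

ABPI

  i= 0: V-V =  0 → A
  i= 1: I-H =  1 → B
  i= 2: O-Z = 15 → P
  i= 3: M-E =  8 → I
  i= 4: O-O =  0 → A
  i= 5: P-O =  1 → B
  i= 6: K-V = 15 → P
  i= 7: K-C =  8 → I
  i= 8: E-E =  0 → A
  i= 9: T-S =  1 → B
  i=10: V-G = 15 → P
  i=11: A-S =  8 → I
  i=12: A-A =  0 → A
  i=13: J-I =  1 → B
  shifts repeat with period 4: ABPI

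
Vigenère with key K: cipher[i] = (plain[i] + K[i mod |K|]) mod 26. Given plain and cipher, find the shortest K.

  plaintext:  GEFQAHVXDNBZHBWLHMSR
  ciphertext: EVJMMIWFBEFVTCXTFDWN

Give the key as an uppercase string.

  i= 0: E-G = 24 → Y
  i= 1: V-E = 17 → R
  i= 2: J-F =  4 → E
  i= 3: M-Q = 22 → W
  i= 4: M-A = 12 → M
  i= 5: I-H =  1 → B
  i= 6: W-V =  1 → B
  i= 7: F-X =  8 → I
  i= 8: B-D = 24 → Y
  i= 9: E-N = 17 → R
  i=10: F-B =  4 → E
  i=11: V-Z = 22 → W
  i=12: T-H = 12 → M
  i=13: C-B =  1 → B
  i=14: X-W =  1 → B
  i=15: T-L =  8 → I
  i=16: F-H = 24 → Y
  i=17: D-M = 17 → R
  i=18: W-S =  4 → E
  i=19: N-R = 22 → W
  shifts repeat with period 8: YREWMBBI

YREWMBBI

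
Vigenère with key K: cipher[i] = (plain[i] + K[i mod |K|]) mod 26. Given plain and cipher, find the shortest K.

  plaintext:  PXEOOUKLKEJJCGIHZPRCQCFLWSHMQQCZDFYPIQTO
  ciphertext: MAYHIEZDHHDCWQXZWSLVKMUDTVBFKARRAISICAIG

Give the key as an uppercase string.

XDUTUKPS

  i= 0: M-P = 23 → X
  i= 1: A-X =  3 → D
  i= 2: Y-E = 20 → U
  i= 3: H-O = 19 → T
  i= 4: I-O = 20 → U
  i= 5: E-U = 10 → K
  i= 6: Z-K = 15 → P
  i= 7: D-L = 18 → S
  i= 8: H-K = 23 → X
  i= 9: H-E =  3 → D
  i=10: D-J = 20 → U
  i=11: C-J = 19 → T
  i=12: W-C = 20 → U
  i=13: Q-G = 10 → K
  i=14: X-I = 15 → P
  i=15: Z-H = 18 → S
  i=16: W-Z = 23 → X
  i=17: S-P =  3 → D
  i=18: L-R = 20 → U
  i=19: V-C = 19 → T
  i=20: K-Q = 20 → U
  i=21: M-C = 10 → K
  i=22: U-F = 15 → P
  i=23: D-L = 18 → S
  i=24: T-W = 23 → X
  i=25: V-S =  3 → D
  i=26: B-H = 20 → U
  i=27: F-M = 19 → T
  i=28: K-Q = 20 → U
  i=29: A-Q = 10 → K
  i=30: R-C = 15 → P
  i=31: R-Z = 18 → S
  i=32: A-D = 23 → X
  i=33: I-F =  3 → D
  i=34: S-Y = 20 → U
  i=35: I-P = 19 → T
  i=36: C-I = 20 → U
  i=37: A-Q = 10 → K
  i=38: I-T = 15 → P
  i=39: G-O = 18 → S
  shifts repeat with period 8: XDUTUKPS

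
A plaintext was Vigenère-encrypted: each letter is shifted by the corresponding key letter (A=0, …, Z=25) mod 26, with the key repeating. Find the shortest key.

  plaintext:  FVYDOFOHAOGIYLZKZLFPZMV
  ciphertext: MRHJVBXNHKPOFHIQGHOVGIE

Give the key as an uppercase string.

  i= 0: M-F =  7 → H
  i= 1: R-V = 22 → W
  i= 2: H-Y =  9 → J
  i= 3: J-D =  6 → G
  i= 4: V-O =  7 → H
  i= 5: B-F = 22 → W
  i= 6: X-O =  9 → J
  i= 7: N-H =  6 → G
  i= 8: H-A =  7 → H
  i= 9: K-O = 22 → W
  i=10: P-G =  9 → J
  i=11: O-I =  6 → G
  i=12: F-Y =  7 → H
  i=13: H-L = 22 → W
  i=14: I-Z =  9 → J
  i=15: Q-K =  6 → G
  i=16: G-Z =  7 → H
  i=17: H-L = 22 → W
  i=18: O-F =  9 → J
  i=19: V-P =  6 → G
  i=20: G-Z =  7 → H
  i=21: I-M = 22 → W
  i=22: E-V =  9 → J
  shifts repeat with period 4: HWJG

HWJG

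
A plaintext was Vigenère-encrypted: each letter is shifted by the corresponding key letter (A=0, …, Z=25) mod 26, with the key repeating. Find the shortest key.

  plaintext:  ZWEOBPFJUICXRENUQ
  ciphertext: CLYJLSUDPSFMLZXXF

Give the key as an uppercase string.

DPUVK

  i= 0: C-Z =  3 → D
  i= 1: L-W = 15 → P
  i= 2: Y-E = 20 → U
  i= 3: J-O = 21 → V
  i= 4: L-B = 10 → K
  i= 5: S-P =  3 → D
  i= 6: U-F = 15 → P
  i= 7: D-J = 20 → U
  i= 8: P-U = 21 → V
  i= 9: S-I = 10 → K
  i=10: F-C =  3 → D
  i=11: M-X = 15 → P
  i=12: L-R = 20 → U
  i=13: Z-E = 21 → V
  i=14: X-N = 10 → K
  i=15: X-U =  3 → D
  i=16: F-Q = 15 → P
  shifts repeat with period 5: DPUVK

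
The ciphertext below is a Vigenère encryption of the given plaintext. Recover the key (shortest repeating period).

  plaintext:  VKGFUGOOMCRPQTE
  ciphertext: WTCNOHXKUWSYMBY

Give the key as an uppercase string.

BJWIU

  i= 0: W-V =  1 → B
  i= 1: T-K =  9 → J
  i= 2: C-G = 22 → W
  i= 3: N-F =  8 → I
  i= 4: O-U = 20 → U
  i= 5: H-G =  1 → B
  i= 6: X-O =  9 → J
  i= 7: K-O = 22 → W
  i= 8: U-M =  8 → I
  i= 9: W-C = 20 → U
  i=10: S-R =  1 → B
  i=11: Y-P =  9 → J
  i=12: M-Q = 22 → W
  i=13: B-T =  8 → I
  i=14: Y-E = 20 → U
  shifts repeat with period 5: BJWIU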